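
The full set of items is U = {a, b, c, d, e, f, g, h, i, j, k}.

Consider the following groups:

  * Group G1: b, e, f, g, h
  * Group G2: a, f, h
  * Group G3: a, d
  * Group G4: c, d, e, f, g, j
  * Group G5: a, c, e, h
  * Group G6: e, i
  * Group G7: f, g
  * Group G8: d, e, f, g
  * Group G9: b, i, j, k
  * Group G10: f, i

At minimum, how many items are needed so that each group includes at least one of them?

3

Take T = {a, f, i}. Each listed group contains at least one of these, so T is a hitting set of size 3.
The groups G3, G6, G7 are pairwise disjoint, so any hitting set needs a separate item for each — at least 3. Hence 3 is optimal.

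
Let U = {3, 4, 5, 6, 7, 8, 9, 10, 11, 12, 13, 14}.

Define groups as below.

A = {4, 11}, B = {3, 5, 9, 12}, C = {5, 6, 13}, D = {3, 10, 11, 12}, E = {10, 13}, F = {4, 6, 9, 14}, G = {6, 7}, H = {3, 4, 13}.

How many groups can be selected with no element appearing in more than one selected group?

4

A, B, E, G are pairwise disjoint (A={4,11}; B={3,5,9,12}; E={10,13}; G={6,7}).
Every remaining group overlaps one of these, and no 5 of the listed groups are pairwise disjoint, so 4 is the maximum.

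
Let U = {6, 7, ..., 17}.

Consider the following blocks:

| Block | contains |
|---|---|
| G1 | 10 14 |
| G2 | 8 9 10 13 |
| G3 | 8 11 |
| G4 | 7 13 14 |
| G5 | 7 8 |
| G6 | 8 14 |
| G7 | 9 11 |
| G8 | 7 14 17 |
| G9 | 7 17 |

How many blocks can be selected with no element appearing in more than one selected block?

G1, G7, G9 are pairwise disjoint (G1={10,14}; G7={9,11}; G9={7,17}).
Every remaining block overlaps one of these, and no 4 of the listed blocks are pairwise disjoint, so 3 is the maximum.

3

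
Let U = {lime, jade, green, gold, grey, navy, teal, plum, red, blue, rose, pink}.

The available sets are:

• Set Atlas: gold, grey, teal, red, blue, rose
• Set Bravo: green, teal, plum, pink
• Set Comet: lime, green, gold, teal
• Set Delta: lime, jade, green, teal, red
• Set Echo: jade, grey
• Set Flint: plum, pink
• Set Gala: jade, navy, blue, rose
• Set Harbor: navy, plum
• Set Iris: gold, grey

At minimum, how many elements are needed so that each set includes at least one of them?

The 3 elements {jade, gold, plum} hit every set.
The sets Delta, Harbor, Iris are pairwise disjoint, so any hitting set needs a separate element for each — at least 3. Hence 3 is optimal.

3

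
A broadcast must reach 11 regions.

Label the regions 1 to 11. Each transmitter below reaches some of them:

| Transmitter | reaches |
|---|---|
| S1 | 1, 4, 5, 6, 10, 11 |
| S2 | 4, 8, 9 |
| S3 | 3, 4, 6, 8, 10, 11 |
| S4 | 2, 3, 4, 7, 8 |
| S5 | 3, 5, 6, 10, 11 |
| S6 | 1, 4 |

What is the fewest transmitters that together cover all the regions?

3

S1 and S2 and S4 together: S1 ∪ S2 ∪ S4 = {1, 2, 3, 4, 5, 6, 7, 8, 9, 10, 11} — every region is covered.
Only S4 contains 2, so S4 is forced; the remaining 6 regions need at least 2 more transmitters (each remaining transmitter adds at most 5) — so at least 3 transmitters are needed, and 3 is optimal.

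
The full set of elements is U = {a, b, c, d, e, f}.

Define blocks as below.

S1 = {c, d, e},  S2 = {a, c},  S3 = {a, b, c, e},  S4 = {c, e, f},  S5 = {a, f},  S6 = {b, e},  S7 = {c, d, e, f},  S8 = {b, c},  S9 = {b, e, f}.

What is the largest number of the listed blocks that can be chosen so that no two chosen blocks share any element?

2

S1, S5 are pairwise disjoint (S1={c,d,e}; S5={a,f}).
Every remaining block overlaps one of these, and no 3 of the listed blocks are pairwise disjoint, so 2 is the maximum.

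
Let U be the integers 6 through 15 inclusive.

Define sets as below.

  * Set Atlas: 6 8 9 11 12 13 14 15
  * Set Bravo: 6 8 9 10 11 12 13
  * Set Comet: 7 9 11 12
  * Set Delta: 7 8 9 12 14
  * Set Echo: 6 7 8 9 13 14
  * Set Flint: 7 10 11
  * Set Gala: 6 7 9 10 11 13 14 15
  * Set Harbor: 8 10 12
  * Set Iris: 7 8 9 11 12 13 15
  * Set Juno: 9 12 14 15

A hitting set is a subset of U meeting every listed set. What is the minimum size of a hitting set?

Take H = {9, 10}. Each listed set contains at least one of these, so H is a hitting set of size 2.
The sets Flint, Juno are pairwise disjoint, so any hitting set needs a separate element for each — at least 2. Hence 2 is optimal.

2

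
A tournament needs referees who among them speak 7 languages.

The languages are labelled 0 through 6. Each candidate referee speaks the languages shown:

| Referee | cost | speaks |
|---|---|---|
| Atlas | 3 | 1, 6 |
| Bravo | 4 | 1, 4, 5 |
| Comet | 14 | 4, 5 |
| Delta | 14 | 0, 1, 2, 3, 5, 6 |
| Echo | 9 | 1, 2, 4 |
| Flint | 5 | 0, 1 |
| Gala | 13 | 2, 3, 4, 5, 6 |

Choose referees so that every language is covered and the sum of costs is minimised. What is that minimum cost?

Flint, Gala together cover every language (Flint ∪ Gala = {0, 1, 2, 3, 4, 5, 6}); total cost 5 + 13 = 18.
The greedy pick Bravo, Atlas, Delta costs 21; no covering selection beats 18.

18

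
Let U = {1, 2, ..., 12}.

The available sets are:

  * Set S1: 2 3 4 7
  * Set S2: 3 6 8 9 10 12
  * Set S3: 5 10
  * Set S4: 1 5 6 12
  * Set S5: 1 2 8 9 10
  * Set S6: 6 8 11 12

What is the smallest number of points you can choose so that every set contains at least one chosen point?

Take H = {4, 6, 10}. Each listed set contains at least one of these, so H is a hitting set of size 3.
The sets S1, S3, S6 are pairwise disjoint, so any hitting set needs a separate point for each — at least 3. Hence 3 is optimal.

3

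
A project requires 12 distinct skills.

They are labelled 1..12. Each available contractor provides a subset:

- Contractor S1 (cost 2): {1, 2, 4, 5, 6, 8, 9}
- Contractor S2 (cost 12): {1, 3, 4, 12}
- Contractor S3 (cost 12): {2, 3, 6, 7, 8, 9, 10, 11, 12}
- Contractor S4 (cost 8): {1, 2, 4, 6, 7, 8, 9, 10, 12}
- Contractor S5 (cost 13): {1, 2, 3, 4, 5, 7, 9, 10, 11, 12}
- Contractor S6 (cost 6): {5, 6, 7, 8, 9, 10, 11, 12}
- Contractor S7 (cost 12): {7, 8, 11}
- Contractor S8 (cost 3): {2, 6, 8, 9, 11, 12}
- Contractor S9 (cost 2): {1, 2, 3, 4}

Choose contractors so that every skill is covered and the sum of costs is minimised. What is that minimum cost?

8

S6, S9 together cover every skill (S6 ∪ S9 = {1, 2, 3, 4, 5, 6, 7, 8, 9, 10, 11, 12}); total cost 6 + 2 = 8.
The greedy pick S1, S6, S9 costs 10; no covering selection beats 8.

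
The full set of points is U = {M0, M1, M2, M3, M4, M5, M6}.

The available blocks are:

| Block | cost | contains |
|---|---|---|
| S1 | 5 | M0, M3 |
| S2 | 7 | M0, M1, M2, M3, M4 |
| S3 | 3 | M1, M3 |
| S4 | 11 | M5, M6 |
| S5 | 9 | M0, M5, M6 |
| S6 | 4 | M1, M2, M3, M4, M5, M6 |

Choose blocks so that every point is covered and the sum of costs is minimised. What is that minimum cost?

S1, S6 together cover every point (S1 ∪ S6 = {M0, M1, M2, M3, M4, M5, M6}); total cost 5 + 4 = 9.
No covering selection has total cost below 9.

9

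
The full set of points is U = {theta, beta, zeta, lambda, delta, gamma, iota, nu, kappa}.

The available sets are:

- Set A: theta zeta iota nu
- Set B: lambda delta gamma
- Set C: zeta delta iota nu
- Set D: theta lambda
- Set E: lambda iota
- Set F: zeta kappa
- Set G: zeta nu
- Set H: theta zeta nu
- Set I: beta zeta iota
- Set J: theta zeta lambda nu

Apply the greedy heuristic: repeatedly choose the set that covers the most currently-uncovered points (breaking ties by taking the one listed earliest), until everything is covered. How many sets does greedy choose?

Greedy: pick A (covers 4 new) → pick B (covers 3 new) → pick F (covers 1 new) → pick I (covers 1 new). Total picks: 4.

4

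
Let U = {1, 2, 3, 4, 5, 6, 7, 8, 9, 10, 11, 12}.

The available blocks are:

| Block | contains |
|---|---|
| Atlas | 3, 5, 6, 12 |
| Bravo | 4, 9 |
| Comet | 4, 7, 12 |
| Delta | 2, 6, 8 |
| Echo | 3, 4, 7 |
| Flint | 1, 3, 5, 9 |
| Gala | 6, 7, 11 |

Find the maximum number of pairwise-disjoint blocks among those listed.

3

Comet, Delta, Flint are pairwise disjoint (Comet={4,7,12}; Delta={2,6,8}; Flint={1,3,5,9}).
Every remaining block overlaps one of these, and no 4 of the listed blocks are pairwise disjoint, so 3 is the maximum.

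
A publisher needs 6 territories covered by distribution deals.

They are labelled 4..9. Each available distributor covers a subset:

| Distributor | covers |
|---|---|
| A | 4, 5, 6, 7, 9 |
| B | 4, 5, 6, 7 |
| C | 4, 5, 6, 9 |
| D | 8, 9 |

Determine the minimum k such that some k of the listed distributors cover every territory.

2

B and D together: B ∪ D = {4, 5, 6, 7, 8, 9} — every territory is covered.
No single distributor has all 6 territories (the largest, A, has 5), so 2 is optimal.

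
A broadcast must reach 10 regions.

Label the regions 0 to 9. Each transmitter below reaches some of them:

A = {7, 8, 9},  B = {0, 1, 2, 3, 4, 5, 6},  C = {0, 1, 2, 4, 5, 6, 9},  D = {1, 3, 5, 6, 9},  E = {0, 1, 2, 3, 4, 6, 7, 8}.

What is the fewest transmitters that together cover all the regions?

Take {C, E}. Their union is {0, 1, 2, 3, 4, 5, 6, 7, 8, 9}, which is all 10 regions.
No single transmitter has all 10 regions (the largest, E, has 8), so 2 is optimal.

2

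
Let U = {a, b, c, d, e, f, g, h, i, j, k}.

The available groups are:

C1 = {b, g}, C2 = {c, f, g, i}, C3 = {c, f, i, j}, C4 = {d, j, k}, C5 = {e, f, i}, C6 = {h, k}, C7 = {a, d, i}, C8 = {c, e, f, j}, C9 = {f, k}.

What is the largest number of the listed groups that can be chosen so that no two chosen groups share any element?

4

C1, C6, C7, C8 are pairwise disjoint (C1={b,g}; C6={h,k}; C7={a,d,i}; C8={c,e,f,j}).
Every remaining group overlaps one of these, and no 5 of the listed groups are pairwise disjoint, so 4 is the maximum.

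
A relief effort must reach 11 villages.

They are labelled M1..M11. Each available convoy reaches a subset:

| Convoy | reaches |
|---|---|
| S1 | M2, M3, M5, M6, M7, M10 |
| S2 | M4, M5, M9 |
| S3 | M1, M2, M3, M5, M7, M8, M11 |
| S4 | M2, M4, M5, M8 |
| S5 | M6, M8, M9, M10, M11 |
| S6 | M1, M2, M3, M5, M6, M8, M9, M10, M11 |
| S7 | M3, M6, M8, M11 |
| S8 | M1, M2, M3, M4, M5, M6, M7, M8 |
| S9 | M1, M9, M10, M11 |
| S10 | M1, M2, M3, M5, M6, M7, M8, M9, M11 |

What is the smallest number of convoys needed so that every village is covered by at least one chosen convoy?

2

S5 and S8 together: S5 ∪ S8 = {M1, M2, M3, M4, M5, M6, M7, M8, M9, M10, M11} — every village is covered.
No single convoy has all 11 villages (the largest, S6, has 9), so 2 is optimal.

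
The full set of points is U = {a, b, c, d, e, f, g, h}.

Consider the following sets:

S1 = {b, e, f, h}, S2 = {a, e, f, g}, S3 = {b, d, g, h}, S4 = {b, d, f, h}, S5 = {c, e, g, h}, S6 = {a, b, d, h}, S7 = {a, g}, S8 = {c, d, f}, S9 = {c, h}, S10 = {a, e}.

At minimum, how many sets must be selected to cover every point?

3

Take {S5, S6, S8}. Their union is {a, b, c, d, e, f, g, h}, which is all 8 points.
No 2 of the 10 sets cover everything (all 45 combinations miss at least one point), so 3 is optimal.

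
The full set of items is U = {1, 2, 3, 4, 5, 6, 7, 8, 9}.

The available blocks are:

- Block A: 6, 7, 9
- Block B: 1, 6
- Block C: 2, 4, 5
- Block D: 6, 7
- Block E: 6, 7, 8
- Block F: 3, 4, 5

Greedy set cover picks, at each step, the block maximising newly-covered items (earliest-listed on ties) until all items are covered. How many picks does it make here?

Greedy: pick A (covers 3 new) → pick C (covers 3 new) → pick B (covers 1 new) → pick E (covers 1 new) → pick F (covers 1 new). Total picks: 5.

5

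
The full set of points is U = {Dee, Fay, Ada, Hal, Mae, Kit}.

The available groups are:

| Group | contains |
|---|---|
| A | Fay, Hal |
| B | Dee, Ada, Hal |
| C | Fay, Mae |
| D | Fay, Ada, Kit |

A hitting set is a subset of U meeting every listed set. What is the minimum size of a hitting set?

2

Take H = {Fay, Hal}. Each listed group contains at least one of these, so H is a hitting set of size 2.
The groups B, C are pairwise disjoint, so any hitting set needs a separate point for each — at least 2. Hence 2 is optimal.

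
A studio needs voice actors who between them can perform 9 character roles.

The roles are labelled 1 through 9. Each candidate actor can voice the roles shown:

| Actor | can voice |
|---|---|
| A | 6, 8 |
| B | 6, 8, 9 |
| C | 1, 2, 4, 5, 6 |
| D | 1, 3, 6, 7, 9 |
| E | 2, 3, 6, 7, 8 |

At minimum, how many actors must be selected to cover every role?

B and C and E together: B ∪ C ∪ E = {1, 2, 3, 4, 5, 6, 7, 8, 9} — every role is covered.
Only C contains 4, so C is forced; the remaining 4 roles need at least 2 more actors (each remaining actor adds at most 3) — so at least 3 actors are needed, and 3 is optimal.

3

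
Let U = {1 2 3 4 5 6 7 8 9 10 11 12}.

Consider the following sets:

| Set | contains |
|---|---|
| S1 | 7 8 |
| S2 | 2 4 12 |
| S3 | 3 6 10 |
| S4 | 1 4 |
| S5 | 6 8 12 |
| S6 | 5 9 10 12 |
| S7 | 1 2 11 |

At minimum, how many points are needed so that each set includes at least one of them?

The 4 points {1, 3, 7, 12} hit every set.
No choice of 3 points meets every set, so 4 is the minimum.

4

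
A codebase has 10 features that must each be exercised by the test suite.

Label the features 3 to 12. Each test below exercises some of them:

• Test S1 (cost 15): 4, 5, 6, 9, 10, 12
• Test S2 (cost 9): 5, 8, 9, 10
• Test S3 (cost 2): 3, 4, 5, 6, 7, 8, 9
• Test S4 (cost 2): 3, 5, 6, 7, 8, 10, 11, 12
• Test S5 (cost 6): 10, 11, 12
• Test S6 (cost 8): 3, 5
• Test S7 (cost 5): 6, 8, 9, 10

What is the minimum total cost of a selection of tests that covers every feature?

4

S3, S4 together cover every feature (S3 ∪ S4 = {3, 4, 5, 6, 7, 8, 9, 10, 11, 12}); total cost 2 + 2 = 4.
No covering selection has total cost below 4.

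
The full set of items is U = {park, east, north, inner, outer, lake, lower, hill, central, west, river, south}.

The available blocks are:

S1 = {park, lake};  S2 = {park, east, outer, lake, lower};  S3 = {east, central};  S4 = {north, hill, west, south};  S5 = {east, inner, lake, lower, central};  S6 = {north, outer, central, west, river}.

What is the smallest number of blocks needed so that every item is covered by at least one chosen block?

S1, S4, S5, and S6 cover everything between them: the union {park, east, north, inner, outer, lake, lower, hill, central, west, river, south} is all of U.
No 3 of the 6 blocks cover everything (all 20 combinations miss at least one item), so 4 is optimal.

4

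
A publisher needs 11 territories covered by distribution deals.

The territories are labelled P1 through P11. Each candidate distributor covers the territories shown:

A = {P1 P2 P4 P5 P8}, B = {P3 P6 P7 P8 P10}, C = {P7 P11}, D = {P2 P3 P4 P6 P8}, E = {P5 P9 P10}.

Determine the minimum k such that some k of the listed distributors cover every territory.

A and B and C and E together: A ∪ B ∪ C ∪ E = {P1, P2, P3, P4, P5, P6, P7, P8, P9, P10, P11} — every territory is covered.
No 3 of the 5 distributors cover everything (all 10 combinations miss at least one territory), so 4 is optimal.

4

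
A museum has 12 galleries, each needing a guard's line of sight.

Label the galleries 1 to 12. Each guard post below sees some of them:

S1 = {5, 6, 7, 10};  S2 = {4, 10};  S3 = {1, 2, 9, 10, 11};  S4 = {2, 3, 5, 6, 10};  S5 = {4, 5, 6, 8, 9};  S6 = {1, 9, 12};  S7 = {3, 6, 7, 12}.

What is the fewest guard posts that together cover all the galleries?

3

S3 and S5 and S7 together: S3 ∪ S5 ∪ S7 = {1, 2, 3, 4, 5, 6, 7, 8, 9, 10, 11, 12} — every gallery is covered.
Each guard post has at most 5 galleries, and 2·5 = 10 < 12 — so at least 3 guard posts are needed, and 3 is optimal.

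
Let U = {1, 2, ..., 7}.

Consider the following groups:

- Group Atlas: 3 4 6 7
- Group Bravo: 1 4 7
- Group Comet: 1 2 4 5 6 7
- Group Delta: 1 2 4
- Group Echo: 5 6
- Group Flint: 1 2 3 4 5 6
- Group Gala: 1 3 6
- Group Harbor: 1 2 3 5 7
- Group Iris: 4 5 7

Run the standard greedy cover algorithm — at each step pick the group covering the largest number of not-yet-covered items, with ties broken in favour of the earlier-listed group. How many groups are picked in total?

Greedy: pick Comet (covers 6 new) → pick Atlas (covers 1 new). Total picks: 2.

2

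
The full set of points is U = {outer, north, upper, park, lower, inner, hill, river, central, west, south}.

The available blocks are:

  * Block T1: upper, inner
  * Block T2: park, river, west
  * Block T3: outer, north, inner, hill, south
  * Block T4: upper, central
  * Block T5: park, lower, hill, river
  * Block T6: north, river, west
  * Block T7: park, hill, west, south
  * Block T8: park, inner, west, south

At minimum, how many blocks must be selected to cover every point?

T2 and T3 and T4 and T5 together: T2 ∪ T3 ∪ T4 ∪ T5 = {outer, north, upper, park, lower, inner, hill, river, central, west, south} — every point is covered.
No 3 of the 8 blocks cover everything (all 56 combinations miss at least one point), so 4 is optimal.

4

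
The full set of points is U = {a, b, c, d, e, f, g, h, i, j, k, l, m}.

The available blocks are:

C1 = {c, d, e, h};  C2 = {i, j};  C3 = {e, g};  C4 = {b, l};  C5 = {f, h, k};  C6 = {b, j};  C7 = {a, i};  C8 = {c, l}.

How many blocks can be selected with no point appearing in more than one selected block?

5

C3, C5, C6, C7, C8 are pairwise disjoint (C3={e,g}; C5={f,h,k}; C6={b,j}; C7={a,i}; C8={c,l}).
Every remaining block overlaps one of these, and no 6 of the listed blocks are pairwise disjoint, so 5 is the maximum.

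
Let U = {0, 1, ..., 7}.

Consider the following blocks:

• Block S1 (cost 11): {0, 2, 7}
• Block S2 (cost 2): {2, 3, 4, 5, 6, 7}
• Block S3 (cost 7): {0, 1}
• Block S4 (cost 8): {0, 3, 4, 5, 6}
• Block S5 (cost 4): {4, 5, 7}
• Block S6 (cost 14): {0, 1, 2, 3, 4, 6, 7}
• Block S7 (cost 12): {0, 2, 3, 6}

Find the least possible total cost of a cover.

S2, S3 together cover every element (S2 ∪ S3 = {0, 1, 2, 3, 4, 5, 6, 7}); total cost 2 + 7 = 9.
No covering selection has total cost below 9.

9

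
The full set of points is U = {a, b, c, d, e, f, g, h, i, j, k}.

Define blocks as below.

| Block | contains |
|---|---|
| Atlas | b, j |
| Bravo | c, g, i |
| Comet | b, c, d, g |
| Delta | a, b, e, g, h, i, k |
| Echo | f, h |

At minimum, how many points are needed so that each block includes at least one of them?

T = {f, g, j} meets every block (each contains at least one member of T), and |T| = 3.
The blocks Atlas, Bravo, Echo are pairwise disjoint, so any hitting set needs a separate point for each — at least 3. Hence 3 is optimal.

3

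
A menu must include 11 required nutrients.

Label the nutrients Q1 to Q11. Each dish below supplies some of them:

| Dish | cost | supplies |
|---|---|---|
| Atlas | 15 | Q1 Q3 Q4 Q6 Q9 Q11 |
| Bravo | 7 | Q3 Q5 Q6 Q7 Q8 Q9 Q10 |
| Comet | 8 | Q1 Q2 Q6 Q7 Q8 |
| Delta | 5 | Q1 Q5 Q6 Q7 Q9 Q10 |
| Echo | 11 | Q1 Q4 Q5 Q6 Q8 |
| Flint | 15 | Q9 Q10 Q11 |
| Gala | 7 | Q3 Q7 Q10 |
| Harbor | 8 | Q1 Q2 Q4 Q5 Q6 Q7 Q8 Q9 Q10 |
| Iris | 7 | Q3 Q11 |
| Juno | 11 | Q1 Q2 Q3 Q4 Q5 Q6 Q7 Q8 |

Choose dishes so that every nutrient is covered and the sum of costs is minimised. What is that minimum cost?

15

Harbor, Iris together cover every nutrient (Harbor ∪ Iris = {Q1, Q2, Q3, Q4, Q5, Q6, Q7, Q8, Q9, Q10, Q11}); total cost 8 + 7 = 15.
The greedy pick Delta, Harbor, Iris costs 20; no covering selection beats 15.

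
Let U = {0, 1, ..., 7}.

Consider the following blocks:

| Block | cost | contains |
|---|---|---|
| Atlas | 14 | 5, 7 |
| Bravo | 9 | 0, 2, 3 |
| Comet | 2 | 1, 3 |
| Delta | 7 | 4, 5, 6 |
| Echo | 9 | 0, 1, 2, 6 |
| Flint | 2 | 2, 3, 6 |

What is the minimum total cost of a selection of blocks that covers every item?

Atlas, Comet, Delta, Echo together cover every item (Atlas ∪ Comet ∪ Delta ∪ Echo = {0, 1, 2, 3, 4, 5, 6, 7}); total cost 14 + 2 + 7 + 9 = 32.
The greedy pick Flint, Comet, Delta, Bravo, Atlas costs 34; no covering selection beats 32.

32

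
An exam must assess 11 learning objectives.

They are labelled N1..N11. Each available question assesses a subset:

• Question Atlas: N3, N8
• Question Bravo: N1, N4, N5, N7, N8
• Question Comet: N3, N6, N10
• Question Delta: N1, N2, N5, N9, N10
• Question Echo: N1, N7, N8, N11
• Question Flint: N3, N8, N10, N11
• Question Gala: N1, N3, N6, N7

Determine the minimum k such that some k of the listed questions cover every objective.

4

Bravo and Delta and Echo and Gala together: Bravo ∪ Delta ∪ Echo ∪ Gala = {N1, N2, N3, N4, N5, N6, N7, N8, N9, N10, N11} — every objective is covered.
No 3 of the 7 questions cover everything (all 35 combinations miss at least one objective), so 4 is optimal.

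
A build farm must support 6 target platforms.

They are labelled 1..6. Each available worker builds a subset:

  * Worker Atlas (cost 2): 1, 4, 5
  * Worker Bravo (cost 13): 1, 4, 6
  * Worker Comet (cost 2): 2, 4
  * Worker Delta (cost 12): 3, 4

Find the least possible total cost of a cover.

29

Atlas, Bravo, Comet, Delta together cover every platform (Atlas ∪ Bravo ∪ Comet ∪ Delta = {1, 2, 3, 4, 5, 6}); total cost 2 + 13 + 2 + 12 = 29.
No covering selection has total cost below 29.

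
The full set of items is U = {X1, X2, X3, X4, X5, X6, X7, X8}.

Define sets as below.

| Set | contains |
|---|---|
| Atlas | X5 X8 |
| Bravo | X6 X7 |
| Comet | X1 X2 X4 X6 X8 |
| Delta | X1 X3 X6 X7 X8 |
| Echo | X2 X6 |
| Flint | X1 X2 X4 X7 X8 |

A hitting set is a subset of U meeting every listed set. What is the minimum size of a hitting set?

H = {X6, X8} meets every set (each contains at least one member of H), and |H| = 2.
The sets Atlas, Bravo are pairwise disjoint, so any hitting set needs a separate item for each — at least 2. Hence 2 is optimal.

2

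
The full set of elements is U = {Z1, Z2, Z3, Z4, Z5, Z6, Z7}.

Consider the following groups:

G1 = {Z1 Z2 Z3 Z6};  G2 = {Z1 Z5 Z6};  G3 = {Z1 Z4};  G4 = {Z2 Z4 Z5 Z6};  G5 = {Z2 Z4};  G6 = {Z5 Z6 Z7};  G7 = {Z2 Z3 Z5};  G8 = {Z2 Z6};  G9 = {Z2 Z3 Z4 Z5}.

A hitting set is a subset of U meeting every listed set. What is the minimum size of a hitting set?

3

Take H = {Z2, Z4, Z6}. Each listed group contains at least one of these, so H is a hitting set of size 3.
No choice of 2 elements meets every group, so 3 is the minimum.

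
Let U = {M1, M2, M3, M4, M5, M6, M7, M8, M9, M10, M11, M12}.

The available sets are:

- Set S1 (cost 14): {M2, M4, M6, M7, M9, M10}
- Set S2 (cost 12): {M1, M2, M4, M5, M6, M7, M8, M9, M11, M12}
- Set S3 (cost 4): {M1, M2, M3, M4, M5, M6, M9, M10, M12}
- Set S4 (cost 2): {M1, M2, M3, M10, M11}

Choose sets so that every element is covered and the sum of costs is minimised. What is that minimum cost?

14

S2, S4 together cover every element (S2 ∪ S4 = {M1, M2, M3, M4, M5, M6, M7, M8, M9, M10, M11, M12}); total cost 12 + 2 = 14.
The greedy pick S4, S3, S2 costs 18; no covering selection beats 14.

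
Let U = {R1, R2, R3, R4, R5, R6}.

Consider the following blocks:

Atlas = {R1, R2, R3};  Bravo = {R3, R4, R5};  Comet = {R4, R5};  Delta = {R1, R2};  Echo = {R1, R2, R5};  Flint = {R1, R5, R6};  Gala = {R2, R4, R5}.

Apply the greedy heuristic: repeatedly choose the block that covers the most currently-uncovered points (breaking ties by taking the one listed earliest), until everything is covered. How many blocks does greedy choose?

3

Greedy: pick Atlas (covers 3 new) → pick Bravo (covers 2 new) → pick Flint (covers 1 new). Total picks: 3.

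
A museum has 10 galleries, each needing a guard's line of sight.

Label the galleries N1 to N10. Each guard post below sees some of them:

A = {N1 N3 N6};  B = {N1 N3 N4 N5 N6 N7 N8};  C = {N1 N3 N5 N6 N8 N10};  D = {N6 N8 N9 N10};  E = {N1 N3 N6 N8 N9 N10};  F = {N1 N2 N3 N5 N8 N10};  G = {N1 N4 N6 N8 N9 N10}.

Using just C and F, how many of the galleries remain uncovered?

3

Union of C, F = {N1, N2, N3, N5, N6, N8, N10}.
Not covered: N4, N7, N9 — 3 galleries.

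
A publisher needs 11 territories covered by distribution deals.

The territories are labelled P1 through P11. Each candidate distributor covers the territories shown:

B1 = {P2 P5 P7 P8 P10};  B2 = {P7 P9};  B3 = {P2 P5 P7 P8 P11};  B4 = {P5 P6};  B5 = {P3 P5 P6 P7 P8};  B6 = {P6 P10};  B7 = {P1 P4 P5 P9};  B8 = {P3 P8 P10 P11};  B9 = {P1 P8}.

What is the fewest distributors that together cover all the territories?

4

B3 and B6 and B7 and B8 together: B3 ∪ B6 ∪ B7 ∪ B8 = {P1, P2, P3, P4, P5, P6, P7, P8, P9, P10, P11} — every territory is covered.
No 3 of the 9 distributors cover everything (all 84 combinations miss at least one territory), so 4 is optimal.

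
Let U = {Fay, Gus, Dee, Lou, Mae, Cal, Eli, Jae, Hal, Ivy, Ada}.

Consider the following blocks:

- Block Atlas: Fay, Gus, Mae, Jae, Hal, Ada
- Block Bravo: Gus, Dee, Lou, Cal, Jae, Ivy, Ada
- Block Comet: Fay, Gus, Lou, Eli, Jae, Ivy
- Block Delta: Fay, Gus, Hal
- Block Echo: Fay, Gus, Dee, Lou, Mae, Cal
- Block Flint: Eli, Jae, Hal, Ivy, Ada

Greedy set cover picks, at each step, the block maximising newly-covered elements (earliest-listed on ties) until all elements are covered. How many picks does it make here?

Greedy: pick Bravo (covers 7 new) → pick Atlas (covers 3 new) → pick Comet (covers 1 new). Total picks: 3.
(The true minimum cover uses only 2 blocks, so greedy is not optimal here.)

3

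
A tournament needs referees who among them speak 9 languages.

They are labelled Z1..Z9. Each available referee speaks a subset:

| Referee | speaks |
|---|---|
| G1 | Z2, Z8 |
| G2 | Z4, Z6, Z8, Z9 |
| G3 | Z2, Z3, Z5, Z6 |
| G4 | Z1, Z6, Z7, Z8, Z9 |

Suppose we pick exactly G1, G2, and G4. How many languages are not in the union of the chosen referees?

Union of G1, G2, G4 = {Z1, Z2, Z4, Z6, Z7, Z8, Z9}.
Not covered: Z3, Z5 — 2 languages.

2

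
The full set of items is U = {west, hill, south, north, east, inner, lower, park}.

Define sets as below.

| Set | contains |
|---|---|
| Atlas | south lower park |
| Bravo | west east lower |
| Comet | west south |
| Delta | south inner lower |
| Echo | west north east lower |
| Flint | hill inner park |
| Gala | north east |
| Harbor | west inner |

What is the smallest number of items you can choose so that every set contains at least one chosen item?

3

The 3 items {south, east, inner} hit every set.
The sets Atlas, Gala, Harbor are pairwise disjoint, so any hitting set needs a separate item for each — at least 3. Hence 3 is optimal.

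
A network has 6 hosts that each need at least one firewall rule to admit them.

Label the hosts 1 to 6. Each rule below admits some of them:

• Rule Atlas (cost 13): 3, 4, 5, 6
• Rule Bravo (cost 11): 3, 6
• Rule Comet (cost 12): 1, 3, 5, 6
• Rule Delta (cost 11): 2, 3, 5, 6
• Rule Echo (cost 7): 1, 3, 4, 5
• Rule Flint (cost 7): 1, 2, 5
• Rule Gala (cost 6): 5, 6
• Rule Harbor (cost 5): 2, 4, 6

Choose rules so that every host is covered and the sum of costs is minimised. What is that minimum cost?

Echo, Harbor together cover every host (Echo ∪ Harbor = {1, 2, 3, 4, 5, 6}); total cost 7 + 5 = 12.
No covering selection has total cost below 12.

12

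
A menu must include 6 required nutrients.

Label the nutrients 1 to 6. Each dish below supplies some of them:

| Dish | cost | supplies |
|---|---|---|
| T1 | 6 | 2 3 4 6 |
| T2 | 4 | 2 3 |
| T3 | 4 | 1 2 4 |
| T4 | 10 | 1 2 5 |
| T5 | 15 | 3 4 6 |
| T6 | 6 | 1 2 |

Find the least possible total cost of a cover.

T1, T4 together cover every nutrient (T1 ∪ T4 = {1, 2, 3, 4, 5, 6}); total cost 6 + 10 = 16.
The greedy pick T3, T1, T4 costs 20; no covering selection beats 16.

16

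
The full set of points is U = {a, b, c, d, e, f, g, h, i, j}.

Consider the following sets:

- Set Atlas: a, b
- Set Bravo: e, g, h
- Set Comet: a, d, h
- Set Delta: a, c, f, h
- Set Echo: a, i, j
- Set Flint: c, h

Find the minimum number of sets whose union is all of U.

5

Take {Atlas, Bravo, Comet, Delta, Echo}. Their union is {a, b, c, d, e, f, g, h, i, j}, which is all 10 points.
Only Comet contains d, so Comet is forced; the remaining 7 points need at least 4 more sets (each remaining set adds at most 2) — so at least 5 sets are needed, and 5 is optimal.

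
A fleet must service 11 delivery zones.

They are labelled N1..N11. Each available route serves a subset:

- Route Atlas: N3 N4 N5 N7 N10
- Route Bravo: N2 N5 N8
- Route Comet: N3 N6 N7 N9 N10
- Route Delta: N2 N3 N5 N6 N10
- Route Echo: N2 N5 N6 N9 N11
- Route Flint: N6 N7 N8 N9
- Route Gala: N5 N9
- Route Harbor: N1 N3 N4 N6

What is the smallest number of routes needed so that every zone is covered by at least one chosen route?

4

Take {Delta, Echo, Flint, Harbor}. Their union is {N1, N2, N3, N4, N5, N6, N7, N8, N9, N10, N11}, which is all 11 zones.
No 3 of the 8 routes cover everything (all 56 combinations miss at least one zone), so 4 is optimal.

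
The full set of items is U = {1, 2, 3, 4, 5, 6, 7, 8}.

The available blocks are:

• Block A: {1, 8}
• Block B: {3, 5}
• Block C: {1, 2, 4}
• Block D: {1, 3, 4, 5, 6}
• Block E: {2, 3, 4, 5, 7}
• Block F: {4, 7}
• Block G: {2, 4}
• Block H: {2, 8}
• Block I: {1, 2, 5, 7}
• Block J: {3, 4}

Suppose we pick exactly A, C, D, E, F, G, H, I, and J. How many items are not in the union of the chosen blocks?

Union of A, C, D, E, F, G, H, I, J = {1, 2, 3, 4, 5, 6, 7, 8} — that's every item, so 0 are uncovered.

0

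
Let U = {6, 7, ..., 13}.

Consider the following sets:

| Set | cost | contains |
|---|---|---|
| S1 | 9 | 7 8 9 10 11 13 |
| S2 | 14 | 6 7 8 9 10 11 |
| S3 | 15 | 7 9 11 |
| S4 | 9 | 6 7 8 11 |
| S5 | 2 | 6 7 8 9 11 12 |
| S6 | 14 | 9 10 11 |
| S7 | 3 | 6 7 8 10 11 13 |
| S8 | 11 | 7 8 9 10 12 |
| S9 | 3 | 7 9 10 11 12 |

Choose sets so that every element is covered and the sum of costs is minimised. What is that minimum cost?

S5, S7 together cover every element (S5 ∪ S7 = {6, 7, 8, 9, 10, 11, 12, 13}); total cost 2 + 3 = 5.
No covering selection has total cost below 5.

5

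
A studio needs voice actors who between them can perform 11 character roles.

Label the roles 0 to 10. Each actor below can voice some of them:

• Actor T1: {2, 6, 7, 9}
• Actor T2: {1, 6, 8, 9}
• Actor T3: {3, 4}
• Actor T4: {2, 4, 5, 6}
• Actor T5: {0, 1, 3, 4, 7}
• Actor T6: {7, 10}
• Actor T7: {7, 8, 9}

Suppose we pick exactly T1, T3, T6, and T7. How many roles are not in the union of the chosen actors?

Union of T1, T3, T6, T7 = {2, 3, 4, 6, 7, 8, 9, 10}.
Not covered: 0, 1, 5 — 3 roles.

3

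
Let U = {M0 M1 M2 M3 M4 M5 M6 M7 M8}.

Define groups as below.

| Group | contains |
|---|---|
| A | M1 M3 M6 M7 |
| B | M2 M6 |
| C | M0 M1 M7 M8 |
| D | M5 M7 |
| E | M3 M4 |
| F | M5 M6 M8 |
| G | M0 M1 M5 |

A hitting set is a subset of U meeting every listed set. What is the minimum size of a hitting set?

The 4 elements {M0, M4, M5, M6} hit every group.
No choice of 3 elements meets every group, so 4 is the minimum.

4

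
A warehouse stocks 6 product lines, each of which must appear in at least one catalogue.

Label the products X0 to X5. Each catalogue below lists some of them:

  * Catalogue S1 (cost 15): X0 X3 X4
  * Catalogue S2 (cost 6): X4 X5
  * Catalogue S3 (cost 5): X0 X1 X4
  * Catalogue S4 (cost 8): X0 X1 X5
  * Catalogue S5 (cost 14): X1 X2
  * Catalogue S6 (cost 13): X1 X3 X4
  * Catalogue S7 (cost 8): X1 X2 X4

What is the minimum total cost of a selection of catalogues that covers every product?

S1, S2, S7 together cover every product (S1 ∪ S2 ∪ S7 = {X0, X1, X2, X3, X4, X5}); total cost 15 + 6 + 8 = 29.
The greedy pick S3, S2, S7, S6 costs 32; no covering selection beats 29.

29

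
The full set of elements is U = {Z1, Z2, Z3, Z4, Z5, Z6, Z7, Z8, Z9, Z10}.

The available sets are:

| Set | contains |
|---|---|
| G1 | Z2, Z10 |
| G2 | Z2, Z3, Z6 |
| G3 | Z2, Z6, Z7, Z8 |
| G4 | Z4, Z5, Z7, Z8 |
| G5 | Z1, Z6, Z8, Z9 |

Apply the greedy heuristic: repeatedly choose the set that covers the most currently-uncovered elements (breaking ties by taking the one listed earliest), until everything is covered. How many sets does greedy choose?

5

Greedy: pick G3 (covers 4 new) → pick G4 (covers 2 new) → pick G5 (covers 2 new) → pick G1 (covers 1 new) → pick G2 (covers 1 new). Total picks: 5.
(The true minimum cover uses only 4 sets, so greedy is not optimal here.)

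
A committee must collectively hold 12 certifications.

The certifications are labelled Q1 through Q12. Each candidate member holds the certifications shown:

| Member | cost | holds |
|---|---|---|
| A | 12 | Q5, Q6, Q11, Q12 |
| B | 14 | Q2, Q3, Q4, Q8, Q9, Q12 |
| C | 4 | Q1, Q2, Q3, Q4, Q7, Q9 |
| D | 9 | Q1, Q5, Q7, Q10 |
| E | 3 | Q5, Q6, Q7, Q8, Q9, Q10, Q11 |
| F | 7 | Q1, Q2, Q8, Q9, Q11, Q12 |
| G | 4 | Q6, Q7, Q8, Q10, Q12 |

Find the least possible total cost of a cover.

11

C, E, G together cover every certification (C ∪ E ∪ G = {Q1, Q2, Q3, Q4, Q5, Q6, Q7, Q8, Q9, Q10, Q11, Q12}); total cost 4 + 3 + 4 = 11.
No covering selection has total cost below 11.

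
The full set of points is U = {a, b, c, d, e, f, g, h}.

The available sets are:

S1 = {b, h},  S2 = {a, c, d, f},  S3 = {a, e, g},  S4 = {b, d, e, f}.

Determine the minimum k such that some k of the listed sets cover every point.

Take {S1, S2, S3}. Their union is {a, b, c, d, e, f, g, h}, which is all 8 points.
Only S2 contains c, so S2 is forced; the remaining 4 points need at least 2 more sets (each remaining set adds at most 2) — so at least 3 sets are needed, and 3 is optimal.

3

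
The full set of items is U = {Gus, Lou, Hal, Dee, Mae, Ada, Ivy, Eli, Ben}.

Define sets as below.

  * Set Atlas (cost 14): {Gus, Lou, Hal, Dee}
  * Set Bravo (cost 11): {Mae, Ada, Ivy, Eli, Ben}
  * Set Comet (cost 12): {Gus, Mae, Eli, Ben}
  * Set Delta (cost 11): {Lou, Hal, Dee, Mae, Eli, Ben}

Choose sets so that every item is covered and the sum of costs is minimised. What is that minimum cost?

25

Atlas, Bravo together cover every item (Atlas ∪ Bravo = {Gus, Lou, Hal, Dee, Mae, Ada, Ivy, Eli, Ben}); total cost 14 + 11 = 25.
The greedy pick Delta, Bravo, Comet costs 34; no covering selection beats 25.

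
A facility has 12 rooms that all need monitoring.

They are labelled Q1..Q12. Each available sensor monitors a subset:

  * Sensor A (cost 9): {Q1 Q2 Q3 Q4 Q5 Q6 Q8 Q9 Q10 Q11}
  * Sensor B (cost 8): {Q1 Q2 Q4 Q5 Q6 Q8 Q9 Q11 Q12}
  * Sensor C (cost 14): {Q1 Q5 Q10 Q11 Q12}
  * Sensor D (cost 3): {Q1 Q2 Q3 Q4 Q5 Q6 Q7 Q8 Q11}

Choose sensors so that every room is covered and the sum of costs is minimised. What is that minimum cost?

A, B, D together cover every room (A ∪ B ∪ D = {Q1, Q2, Q3, Q4, Q5, Q6, Q7, Q8, Q9, Q10, Q11, Q12}); total cost 9 + 8 + 3 = 20.
No covering selection has total cost below 20.

20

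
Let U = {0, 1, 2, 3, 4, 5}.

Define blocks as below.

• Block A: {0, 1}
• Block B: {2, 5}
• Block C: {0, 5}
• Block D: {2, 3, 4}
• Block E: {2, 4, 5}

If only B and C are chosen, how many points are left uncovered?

3

Union of B, C = {0, 2, 5}.
Not covered: 1, 3, 4 — 3 points.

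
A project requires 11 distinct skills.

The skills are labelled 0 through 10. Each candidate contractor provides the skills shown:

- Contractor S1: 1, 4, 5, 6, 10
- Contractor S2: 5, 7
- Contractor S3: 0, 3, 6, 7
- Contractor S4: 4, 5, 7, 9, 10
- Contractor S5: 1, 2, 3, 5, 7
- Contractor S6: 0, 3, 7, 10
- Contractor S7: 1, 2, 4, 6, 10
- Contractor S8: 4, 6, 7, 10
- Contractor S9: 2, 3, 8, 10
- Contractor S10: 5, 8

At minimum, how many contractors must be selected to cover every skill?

S4 and S6 and S7 and S10 together: S4 ∪ S6 ∪ S7 ∪ S10 = {0, 1, 2, 3, 4, 5, 6, 7, 8, 9, 10} — every skill is covered.
No 3 of the 10 contractors cover everything (all 120 combinations miss at least one skill), so 4 is optimal.

4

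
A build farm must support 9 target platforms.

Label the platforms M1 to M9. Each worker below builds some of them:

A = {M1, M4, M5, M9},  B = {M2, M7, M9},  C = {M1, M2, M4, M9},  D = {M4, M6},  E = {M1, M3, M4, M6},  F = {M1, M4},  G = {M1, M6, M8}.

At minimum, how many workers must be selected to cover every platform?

A and B and E and G together: A ∪ B ∪ E ∪ G = {M1, M2, M3, M4, M5, M6, M7, M8, M9} — every platform is covered.
Only A contains M5, so A is forced; the remaining 5 platforms need at least 3 more workers (each remaining worker adds at most 2) — so at least 4 workers are needed, and 4 is optimal.

4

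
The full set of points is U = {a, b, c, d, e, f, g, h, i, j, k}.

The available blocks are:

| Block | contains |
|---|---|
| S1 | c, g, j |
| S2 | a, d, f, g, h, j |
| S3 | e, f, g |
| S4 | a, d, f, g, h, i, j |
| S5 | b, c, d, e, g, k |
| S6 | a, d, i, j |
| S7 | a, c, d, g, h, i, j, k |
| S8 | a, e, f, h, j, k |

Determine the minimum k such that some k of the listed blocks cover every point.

Take {S4, S5}. Their union is {a, b, c, d, e, f, g, h, i, j, k}, which is all 11 points.
No single block has all 11 points (the largest, S7, has 8), so 2 is optimal.

2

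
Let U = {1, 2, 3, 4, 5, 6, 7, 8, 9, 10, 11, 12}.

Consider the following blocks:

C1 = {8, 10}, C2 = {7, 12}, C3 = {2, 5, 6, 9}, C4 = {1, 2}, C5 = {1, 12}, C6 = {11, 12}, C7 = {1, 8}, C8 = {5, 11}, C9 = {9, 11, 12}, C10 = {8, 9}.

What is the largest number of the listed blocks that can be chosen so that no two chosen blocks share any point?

4

C2, C4, C8, C10 are pairwise disjoint (C2={7,12}; C4={1,2}; C8={5,11}; C10={8,9}).
Every remaining block overlaps one of these, and no 5 of the listed blocks are pairwise disjoint, so 4 is the maximum.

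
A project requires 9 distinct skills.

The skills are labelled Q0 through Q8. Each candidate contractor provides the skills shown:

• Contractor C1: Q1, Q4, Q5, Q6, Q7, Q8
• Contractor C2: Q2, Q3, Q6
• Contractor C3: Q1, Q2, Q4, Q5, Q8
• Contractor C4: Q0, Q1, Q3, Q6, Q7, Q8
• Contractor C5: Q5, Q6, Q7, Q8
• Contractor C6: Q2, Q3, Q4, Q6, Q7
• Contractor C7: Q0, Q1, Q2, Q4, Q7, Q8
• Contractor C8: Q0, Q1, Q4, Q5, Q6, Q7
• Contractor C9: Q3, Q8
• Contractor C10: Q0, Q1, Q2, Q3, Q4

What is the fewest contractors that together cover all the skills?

2

C5 and C10 together: C5 ∪ C10 = {Q0, Q1, Q2, Q3, Q4, Q5, Q6, Q7, Q8} — every skill is covered.
No single contractor has all 9 skills (the largest, C1, has 6), so 2 is optimal.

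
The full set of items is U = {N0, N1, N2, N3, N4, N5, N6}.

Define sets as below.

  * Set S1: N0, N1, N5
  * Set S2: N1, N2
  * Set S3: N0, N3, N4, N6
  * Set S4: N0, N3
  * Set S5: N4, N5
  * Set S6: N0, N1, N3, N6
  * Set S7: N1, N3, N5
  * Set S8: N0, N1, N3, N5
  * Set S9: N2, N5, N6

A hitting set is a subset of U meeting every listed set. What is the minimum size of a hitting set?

3

The 3 items {N0, N2, N5} hit every set.
The sets S2, S4, S5 are pairwise disjoint, so any hitting set needs a separate item for each — at least 3. Hence 3 is optimal.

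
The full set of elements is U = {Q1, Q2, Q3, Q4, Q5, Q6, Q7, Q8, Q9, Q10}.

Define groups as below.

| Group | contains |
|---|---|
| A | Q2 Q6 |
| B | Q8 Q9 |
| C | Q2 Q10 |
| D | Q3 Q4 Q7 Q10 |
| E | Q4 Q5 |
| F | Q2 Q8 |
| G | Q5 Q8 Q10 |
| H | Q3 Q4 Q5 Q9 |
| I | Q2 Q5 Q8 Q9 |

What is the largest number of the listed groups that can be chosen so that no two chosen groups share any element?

B, C, E are pairwise disjoint (B={Q8,Q9}; C={Q2,Q10}; E={Q4,Q5}).
Every remaining group overlaps one of these, and no 4 of the listed groups are pairwise disjoint, so 3 is the maximum.

3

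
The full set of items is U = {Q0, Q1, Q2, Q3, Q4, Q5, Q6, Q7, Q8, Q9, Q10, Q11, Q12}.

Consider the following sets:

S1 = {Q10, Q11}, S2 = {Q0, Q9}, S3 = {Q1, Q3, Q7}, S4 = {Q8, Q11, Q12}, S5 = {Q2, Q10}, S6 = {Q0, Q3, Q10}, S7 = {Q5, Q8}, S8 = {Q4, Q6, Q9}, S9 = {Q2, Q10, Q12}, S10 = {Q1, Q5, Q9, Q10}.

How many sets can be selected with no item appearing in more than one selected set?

S3, S5, S7, S8 are pairwise disjoint (S3={Q1,Q3,Q7}; S5={Q2,Q10}; S7={Q5,Q8}; S8={Q4,Q6,Q9}).
Every remaining set overlaps one of these, and no 5 of the listed sets are pairwise disjoint, so 4 is the maximum.

4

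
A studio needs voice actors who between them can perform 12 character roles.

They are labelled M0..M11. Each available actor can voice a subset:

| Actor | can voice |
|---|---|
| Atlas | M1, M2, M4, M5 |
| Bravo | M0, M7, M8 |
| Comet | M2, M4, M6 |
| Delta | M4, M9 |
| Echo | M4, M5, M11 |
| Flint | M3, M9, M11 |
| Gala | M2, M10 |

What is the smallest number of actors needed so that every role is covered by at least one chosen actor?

Atlas and Bravo and Comet and Flint and Gala together: Atlas ∪ Bravo ∪ Comet ∪ Flint ∪ Gala = {M0, M1, M2, M3, M4, M5, M6, M7, M8, M9, M10, M11} — every role is covered.
Only Gala contains M10, so Gala is forced; the remaining 10 roles need at least 4 more actors (each remaining actor adds at most 3) — so at least 5 actors are needed, and 5 is optimal.

5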